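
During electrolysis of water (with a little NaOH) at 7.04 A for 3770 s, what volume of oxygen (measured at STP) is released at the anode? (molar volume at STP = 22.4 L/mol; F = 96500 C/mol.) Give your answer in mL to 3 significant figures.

1540 mL

Q = It = 7.04 × 3770 = 26540 C
n(e⁻) = 26540 / 96500 = 0.2750 mol
2H₂O → O₂ + 4H⁺ + 4e⁻, so n(O₂) = 0.2750 / 4 = 0.06875 mol
V = 0.06875 × 22.4 = 1.540 L
= 1540 mL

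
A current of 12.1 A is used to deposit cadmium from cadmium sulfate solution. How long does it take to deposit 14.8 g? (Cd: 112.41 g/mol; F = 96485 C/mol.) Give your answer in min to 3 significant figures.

35.0 min

n(Cd) = 14.8 / 112.41 = 0.1317 mol
Cd²⁺ + 2e⁻ → Cd, so n(e⁻) = 2 × 0.1317 = 0.2634 mol
Q = 0.2634 × 96485 = 25410 C
t = Q / I = 25410 / 12.1 = 2100 s = 35.0 min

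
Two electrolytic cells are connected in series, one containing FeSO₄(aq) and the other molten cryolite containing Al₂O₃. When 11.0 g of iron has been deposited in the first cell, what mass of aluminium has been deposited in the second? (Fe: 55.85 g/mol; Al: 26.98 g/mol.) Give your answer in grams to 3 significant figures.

3.54 g

n(Fe) = 11.0 / 55.85 = 0.1970 mol
Fe²⁺ + 2e⁻ → Fe, so n(e⁻) = 2 × 0.1970 = 0.3940 mol
Same current for the same time ⇒ same n(e⁻) = 0.3940 mol in both cells.
Al³⁺ + 3e⁻ → Al, so n(Al) = 0.3940 / 3 = 0.1313 mol
m(Al) = 0.1313 × 26.98 = 3.54 g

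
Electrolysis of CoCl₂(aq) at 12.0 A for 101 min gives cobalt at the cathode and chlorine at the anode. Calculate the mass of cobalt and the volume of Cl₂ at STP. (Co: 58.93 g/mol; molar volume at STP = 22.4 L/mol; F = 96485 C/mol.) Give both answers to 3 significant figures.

Q = 12.0 × 6060 = 72720 C; n(e⁻) = 72720 / 96485 = 0.7537 mol
Cathode: Co²⁺ + 2e⁻ → Co → n(Co) = 0.7537/2 = 0.3769 mol → 22.2 g
Anode: 2Cl⁻ → Cl₂ + 2e⁻ → n(Cl₂) = 0.7537/2 = 0.3769 mol → 8.44 L

22.2 g Co; 8.44 L Cl₂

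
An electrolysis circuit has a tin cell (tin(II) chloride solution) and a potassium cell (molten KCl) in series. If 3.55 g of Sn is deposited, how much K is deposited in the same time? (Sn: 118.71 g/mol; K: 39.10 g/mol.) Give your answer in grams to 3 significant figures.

n(Sn) = 3.55 / 118.71 = 0.02990 mol
Sn²⁺ + 2e⁻ → Sn, so n(e⁻) = 2 × 0.02990 = 0.05980 mol
Since the cells are in series, n(e⁻) in the K cell is also 0.05980 mol.
K⁺ + e⁻ → K, so n(K) = 0.05980 mol
m(K) = 0.05980 × 39.10 = 2.34 g

2.34 g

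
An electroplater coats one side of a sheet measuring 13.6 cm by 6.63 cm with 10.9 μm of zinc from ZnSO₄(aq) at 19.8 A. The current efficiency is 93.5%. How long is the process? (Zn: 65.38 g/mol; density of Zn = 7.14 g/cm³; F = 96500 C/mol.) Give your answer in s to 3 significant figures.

Plated area = 13.6 × 6.63 = 90.17 cm²
Volume = 90.17 × 10.9×10⁻⁴ cm = 0.09829 cm³
m(Zn) = 0.09829 × 7.14 = 0.7018 g
n(Zn) = 0.7018 / 65.38 = 0.01073 mol; n(e⁻) = 2 × 0.01073 = 0.02146 mol
Q = 0.02146 × 96500 / 0.935 = 2215 C
t = 2215 / 19.8 = 111.9 s

112 s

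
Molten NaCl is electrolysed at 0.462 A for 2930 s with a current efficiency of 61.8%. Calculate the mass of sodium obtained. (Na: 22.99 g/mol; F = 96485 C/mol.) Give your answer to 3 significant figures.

0.199 g

Q = 0.462 × 2930 = 1354 C
n(e⁻) = 1354 / 96485 = 0.01403 mol
Na⁺ + e⁻ → Na, so theoretical m(Na) = 0.01403 × 22.99 = 0.3225 g
Actual mass = 61.8% × 0.3225 = 0.199 g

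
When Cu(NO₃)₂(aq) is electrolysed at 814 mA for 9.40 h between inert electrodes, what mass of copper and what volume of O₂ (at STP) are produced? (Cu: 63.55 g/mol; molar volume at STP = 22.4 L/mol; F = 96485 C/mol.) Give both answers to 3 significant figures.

9.07 g Cu; 1.60 L O₂

Q = 0.814 × 33840 = 27550 C; n(e⁻) = 27550 / 96485 = 0.2855 mol
Cathode: Cu²⁺ + 2e⁻ → Cu → n(Cu) = 0.2855/2 = 0.1428 mol → 9.07 g
Anode: 2H₂O → O₂ + 4H⁺ + 4e⁻ → n(O₂) = 0.2855/4 = 0.07138 mol → 1.60 L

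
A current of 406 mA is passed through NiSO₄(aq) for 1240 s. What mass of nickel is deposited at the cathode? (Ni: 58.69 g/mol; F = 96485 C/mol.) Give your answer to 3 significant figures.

Q = It = 0.406 × 1240 = 503.4 C
Moles of electrons = 503.4 / 96485 = 0.005217 mol
Ni²⁺ + 2e⁻ → Ni, so n(Ni) = 0.005217 / 2 = 0.002609 mol
m = 0.002609 × 58.69 = 0.153 g

0.153 g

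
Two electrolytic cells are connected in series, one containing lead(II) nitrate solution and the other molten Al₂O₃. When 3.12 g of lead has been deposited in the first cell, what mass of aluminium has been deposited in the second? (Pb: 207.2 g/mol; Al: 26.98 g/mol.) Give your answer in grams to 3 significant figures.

0.271 g

n(Pb) = 3.12 / 207.2 = 0.01506 mol
Pb²⁺ + 2e⁻ → Pb, so n(e⁻) = 2 × 0.01506 = 0.03012 mol
Same current for the same time ⇒ same n(e⁻) = 0.03012 mol in both cells.
Al³⁺ + 3e⁻ → Al, so n(Al) = 0.03012 / 3 = 0.01004 mol
m(Al) = 0.01004 × 26.98 = 0.271 g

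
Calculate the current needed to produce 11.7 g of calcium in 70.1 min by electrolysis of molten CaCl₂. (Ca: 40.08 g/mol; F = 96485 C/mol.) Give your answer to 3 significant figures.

n(Ca) = 11.7 / 40.08 = 0.2919 mol
Ca²⁺ + 2e⁻ → Ca, so n(e⁻) = 2 × 0.2919 = 0.5838 mol
Q = 0.5838 × 96485 = 56330 C
I = Q / t = 56330 / 4206 s = 13.4 A

13.4 A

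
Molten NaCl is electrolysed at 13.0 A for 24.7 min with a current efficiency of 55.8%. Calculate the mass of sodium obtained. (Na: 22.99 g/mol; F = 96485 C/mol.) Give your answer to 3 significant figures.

Q = 13.0 × 1482 = 19270 C
n(e⁻) = 19270 / 96485 = 0.1997 mol
Na⁺ + e⁻ → Na, so theoretical m(Na) = 0.1997 × 22.99 = 4.591 g
Actual mass = 55.8% × 4.591 = 2.56 g

2.56 g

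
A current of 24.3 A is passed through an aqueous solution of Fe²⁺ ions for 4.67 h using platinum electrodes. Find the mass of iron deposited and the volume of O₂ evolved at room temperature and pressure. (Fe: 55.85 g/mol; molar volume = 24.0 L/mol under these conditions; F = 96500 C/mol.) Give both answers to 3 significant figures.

Q = 24.3 × 16812 = 4.085×10^5 C; n(e⁻) = 4.085×10^5 / 96500 = 4.233 mol
Cathode: Fe²⁺ + 2e⁻ → Fe → n(Fe) = 4.233/2 = 2.117 mol → 118 g
Anode: 2H₂O → O₂ + 4H⁺ + 4e⁻ → n(O₂) = 4.233/4 = 1.058 mol → 25.4 L

118 g Fe; 25.4 L O₂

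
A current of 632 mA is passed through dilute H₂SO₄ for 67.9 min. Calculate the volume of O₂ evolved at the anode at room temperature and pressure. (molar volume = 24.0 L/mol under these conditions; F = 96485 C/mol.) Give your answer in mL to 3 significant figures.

Q = It = 0.632 × 4074 = 2575 C
n(e⁻) = Q/F = 2575/96485 = 0.02669 mol
2H₂O → O₂ + 4H⁺ + 4e⁻, so n(O₂) = 0.02669 / 4 = 0.006673 mol
V = 0.006673 × 24.0 = 0.1602 L
= 160 mL

160 mL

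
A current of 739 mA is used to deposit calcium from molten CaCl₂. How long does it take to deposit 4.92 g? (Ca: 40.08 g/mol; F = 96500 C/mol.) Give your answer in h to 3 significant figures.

n(Ca) = 4.92 / 40.08 = 0.1228 mol
Ca²⁺ + 2e⁻ → Ca, so n(e⁻) = 2 × 0.1228 = 0.2456 mol
Q = 0.2456 × 96500 = 23700 C
t = Q / I = 23700 / 0.739 = 32070 s = 8.91 h

8.91 h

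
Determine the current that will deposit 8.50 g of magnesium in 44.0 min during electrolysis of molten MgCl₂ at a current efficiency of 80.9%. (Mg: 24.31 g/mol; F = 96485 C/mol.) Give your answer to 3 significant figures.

31.6 A

n(Mg) = 8.50 / 24.31 = 0.3497 mol
Mg²⁺ + 2e⁻ → Mg, so n(e⁻) = 2 × 0.3497 = 0.6994 mol
Q = 0.6994 × 96485 / 0.809 = 83410 C
I = Q / t = 83410 / 2640 s = 31.6 A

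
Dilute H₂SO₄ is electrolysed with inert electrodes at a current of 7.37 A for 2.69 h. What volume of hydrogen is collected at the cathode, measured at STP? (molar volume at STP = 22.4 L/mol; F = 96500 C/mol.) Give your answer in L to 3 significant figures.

8.28 L

Charge passed = 7.37 × 9684 = 71370 C
n(e⁻) = Q/F = 71370/96500 = 0.7396 mol
2H⁺ + 2e⁻ → H₂, so n(H₂) = 0.7396 / 2 = 0.3698 mol
V = 0.3698 × 22.4 = 8.284 L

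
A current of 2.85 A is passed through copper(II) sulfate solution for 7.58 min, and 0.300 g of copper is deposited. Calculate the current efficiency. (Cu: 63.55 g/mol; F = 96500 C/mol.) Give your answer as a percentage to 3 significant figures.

Q = 2.85 × 454.8 = 1296 C
n(e⁻) = 1296 / 96500 = 0.01343 mol
Cu²⁺ + 2e⁻ → Cu, so theoretical n(Cu) = 0.006715 mol → 0.4267 g
Efficiency = 0.300 / 0.4267 = 0.7031 = 70.3%

70.3%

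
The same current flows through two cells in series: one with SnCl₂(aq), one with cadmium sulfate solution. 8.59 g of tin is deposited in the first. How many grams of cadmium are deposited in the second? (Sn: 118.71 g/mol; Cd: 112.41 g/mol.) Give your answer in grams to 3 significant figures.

8.13 g

n(Sn) = 8.59 / 118.71 = 0.07236 mol
Sn²⁺ + 2e⁻ → Sn, so n(e⁻) = 2 × 0.07236 = 0.1447 mol
The cells are in series, so the same charge (and hence the same n(e⁻) = 0.1447 mol) passes through both.
Cd²⁺ + 2e⁻ → Cd, so n(Cd) = 0.1447 / 2 = 0.07235 mol
m(Cd) = 0.07235 × 112.41 = 8.13 g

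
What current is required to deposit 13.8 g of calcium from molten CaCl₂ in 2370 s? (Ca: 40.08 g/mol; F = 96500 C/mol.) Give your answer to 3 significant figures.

28.0 A

n(Ca) = 13.8 / 40.08 = 0.3443 mol
Ca²⁺ + 2e⁻ → Ca, so n(e⁻) = 2 × 0.3443 = 0.6886 mol
Q = 0.6886 × 96500 = 66450 C
I = Q / t = 66450 / 2370 s = 28.0 A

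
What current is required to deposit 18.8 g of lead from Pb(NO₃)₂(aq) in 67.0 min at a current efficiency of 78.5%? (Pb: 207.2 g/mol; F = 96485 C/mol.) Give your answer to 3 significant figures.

n(Pb) = 18.8 / 207.2 = 0.09073 mol
Pb²⁺ + 2e⁻ → Pb, so n(e⁻) = 2 × 0.09073 = 0.1815 mol
Q = 0.1815 × 96485 / 0.785 = 22310 C
I = Q / t = 22310 / 4020 s = 5.55 A

5.55 A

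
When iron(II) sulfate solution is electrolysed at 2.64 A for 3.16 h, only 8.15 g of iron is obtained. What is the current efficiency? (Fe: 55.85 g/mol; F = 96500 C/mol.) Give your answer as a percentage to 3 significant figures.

93.8%

Q = 2.64 × 11376 = 30030 C
n(e⁻) = 30030 / 96500 = 0.3112 mol
Fe²⁺ + 2e⁻ → Fe, so theoretical n(Fe) = 0.1556 mol → 8.690 g
Efficiency = 8.15 / 8.690 = 0.9379 = 93.8%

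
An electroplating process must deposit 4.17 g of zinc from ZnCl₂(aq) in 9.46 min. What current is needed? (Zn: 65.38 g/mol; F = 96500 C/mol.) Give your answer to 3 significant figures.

21.7 A

n(Zn) = 4.17 / 65.38 = 0.06378 mol
Zn²⁺ + 2e⁻ → Zn, so n(e⁻) = 2 × 0.06378 = 0.1276 mol
Q = 0.1276 × 96500 = 12310 C
I = Q / t = 12310 / 567.6 s = 21.7 A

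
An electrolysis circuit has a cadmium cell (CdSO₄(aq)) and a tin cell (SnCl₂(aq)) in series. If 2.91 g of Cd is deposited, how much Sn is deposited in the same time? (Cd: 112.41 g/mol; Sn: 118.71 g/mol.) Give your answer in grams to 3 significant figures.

n(Cd) = 2.91 / 112.41 = 0.02589 mol
Cd²⁺ + 2e⁻ → Cd, so n(e⁻) = 2 × 0.02589 = 0.05178 mol
Same current for the same time ⇒ same n(e⁻) = 0.05178 mol in both cells.
Sn²⁺ + 2e⁻ → Sn, so n(Sn) = 0.05178 / 2 = 0.02589 mol
m(Sn) = 0.02589 × 118.71 = 3.07 g

3.07 g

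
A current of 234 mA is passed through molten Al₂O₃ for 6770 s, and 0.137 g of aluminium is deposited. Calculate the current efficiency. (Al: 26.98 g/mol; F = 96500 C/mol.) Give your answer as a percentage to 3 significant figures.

92.8%

Q = 0.234 × 6770 = 1584 C
n(e⁻) = 1584 / 96500 = 0.01641 mol
Al³⁺ + 3e⁻ → Al, so theoretical n(Al) = 0.005470 mol → 0.1476 g
Efficiency = 0.137 / 0.1476 = 0.9282 = 92.8%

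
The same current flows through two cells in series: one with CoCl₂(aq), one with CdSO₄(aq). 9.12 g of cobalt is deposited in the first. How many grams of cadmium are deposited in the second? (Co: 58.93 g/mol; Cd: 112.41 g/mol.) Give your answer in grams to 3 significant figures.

n(Co) = 9.12 / 58.93 = 0.1548 mol
Co²⁺ + 2e⁻ → Co, so n(e⁻) = 2 × 0.1548 = 0.3096 mol
In series, the same 0.3096 mol of electrons flows through the second cell.
Cd²⁺ + 2e⁻ → Cd, so n(Cd) = 0.3096 / 2 = 0.1548 mol
m(Cd) = 0.1548 × 112.41 = 17.4 g

17.4 g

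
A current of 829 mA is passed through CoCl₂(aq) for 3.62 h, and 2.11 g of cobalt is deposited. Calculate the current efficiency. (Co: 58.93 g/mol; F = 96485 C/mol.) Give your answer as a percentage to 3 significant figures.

64.0%

Q = 0.829 × 13032 = 10800 C
n(e⁻) = 10800 / 96485 = 0.1119 mol
Co²⁺ + 2e⁻ → Co, so theoretical n(Co) = 0.05595 mol → 3.297 g
Efficiency = 2.11 / 3.297 = 0.6400 = 64.0%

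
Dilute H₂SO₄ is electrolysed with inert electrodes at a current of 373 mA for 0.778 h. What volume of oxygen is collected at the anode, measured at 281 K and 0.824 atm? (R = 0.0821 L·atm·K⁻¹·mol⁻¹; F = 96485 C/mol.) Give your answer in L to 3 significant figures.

Q = 0.373 A × 2800.8 s = 1045 C
n(e⁻) = Q/F = 1045/96485 = 0.01083 mol
2H₂O → O₂ + 4H⁺ + 4e⁻, so n(O₂) = 0.01083 / 4 = 0.002708 mol
V = nRT/P = 0.002708 × 0.0821 × 281 / 0.824 = 0.07582 L

0.0758 L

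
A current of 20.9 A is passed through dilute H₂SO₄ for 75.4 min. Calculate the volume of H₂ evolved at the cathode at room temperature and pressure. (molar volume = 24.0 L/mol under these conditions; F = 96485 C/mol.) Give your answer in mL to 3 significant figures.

Charge passed = 20.9 × 4524 = 94550 C
n(e⁻) = Q/F = 94550/96485 = 0.9799 mol
2H⁺ + 2e⁻ → H₂, so n(H₂) = 0.9799 / 2 = 0.4900 mol
V = 0.4900 × 24.0 = 11.76 L
= 11800 mL

11800 mL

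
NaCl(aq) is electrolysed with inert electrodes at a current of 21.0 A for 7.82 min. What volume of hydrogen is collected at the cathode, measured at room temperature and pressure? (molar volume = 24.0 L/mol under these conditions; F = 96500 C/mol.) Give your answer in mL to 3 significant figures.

Q = It = 21.0 × 469.2 = 9853 C
n(e⁻) = 9853 / 96500 = 0.1021 mol
2H⁺ + 2e⁻ → H₂, so n(H₂) = 0.1021 / 2 = 0.05105 mol
V = 0.05105 × 24.0 = 1.225 L
= 1230 mL

1230 mL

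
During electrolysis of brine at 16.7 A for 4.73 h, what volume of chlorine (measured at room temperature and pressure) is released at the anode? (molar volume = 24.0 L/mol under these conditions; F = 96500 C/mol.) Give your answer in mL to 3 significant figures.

35400 mL

Charge passed = 16.7 × 17028 = 2.844×10^5 C
n(e⁻) = 2.844×10^5 / 96500 = 2.947 mol
2Cl⁻ → Cl₂ + 2e⁻, so n(Cl₂) = 2.947 / 2 = 1.474 mol
V = 1.474 × 24.0 = 35.38 L
= 35400 mL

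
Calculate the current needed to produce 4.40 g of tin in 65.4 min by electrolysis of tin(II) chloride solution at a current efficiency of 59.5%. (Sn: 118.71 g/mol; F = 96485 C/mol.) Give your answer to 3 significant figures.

3.06 A

n(Sn) = 4.40 / 118.71 = 0.03707 mol
Sn²⁺ + 2e⁻ → Sn, so n(e⁻) = 2 × 0.03707 = 0.07414 mol
Q = 0.07414 × 96485 / 0.595 = 12020 C
I = Q / t = 12020 / 3924 s = 3.06 A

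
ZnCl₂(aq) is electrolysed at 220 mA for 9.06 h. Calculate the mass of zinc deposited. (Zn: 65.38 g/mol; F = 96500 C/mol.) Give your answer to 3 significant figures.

Q = It = 0.220 × 32616 = 7176 C
Moles of electrons = 7176 / 96500 = 0.07436 mol
Zn²⁺ + 2e⁻ → Zn, so n(Zn) = 0.07436 / 2 = 0.03718 mol
m = 0.03718 × 65.38 = 2.43 g

2.43 g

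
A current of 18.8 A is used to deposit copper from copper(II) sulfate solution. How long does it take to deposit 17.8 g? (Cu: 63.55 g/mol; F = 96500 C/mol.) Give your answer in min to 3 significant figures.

47.9 min

n(Cu) = 17.8 / 63.55 = 0.2801 mol
Cu²⁺ + 2e⁻ → Cu, so n(e⁻) = 2 × 0.2801 = 0.5602 mol
Q = 0.5602 × 96500 = 54060 C
t = Q / I = 54060 / 18.8 = 2876 s = 47.9 min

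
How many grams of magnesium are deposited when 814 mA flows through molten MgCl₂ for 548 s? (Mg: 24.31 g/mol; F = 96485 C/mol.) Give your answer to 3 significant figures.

Q = It = 0.814 × 548 = 446.1 C
n(e⁻) = 446.1 / 96485 = 0.004624 mol
Mg²⁺ + 2e⁻ → Mg, so n(Mg) = 0.004624 / 2 = 0.002312 mol
m = 0.002312 × 24.31 = 0.0562 g

0.0562 g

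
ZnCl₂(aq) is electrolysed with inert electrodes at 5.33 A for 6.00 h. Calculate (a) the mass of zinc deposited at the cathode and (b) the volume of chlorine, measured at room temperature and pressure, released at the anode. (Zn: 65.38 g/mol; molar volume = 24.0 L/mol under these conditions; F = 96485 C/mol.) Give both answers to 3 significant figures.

Q = 5.33 × 21600 = 1.151×10^5 C; n(e⁻) = 1.151×10^5 / 96485 = 1.193 mol
Cathode: Zn²⁺ + 2e⁻ → Zn → n(Zn) = 1.193/2 = 0.5965 mol → 39.0 g
Anode: 2Cl⁻ → Cl₂ + 2e⁻ → n(Cl₂) = 1.193/2 = 0.5965 mol → 14.3 L

39.0 g Zn; 14.3 L Cl₂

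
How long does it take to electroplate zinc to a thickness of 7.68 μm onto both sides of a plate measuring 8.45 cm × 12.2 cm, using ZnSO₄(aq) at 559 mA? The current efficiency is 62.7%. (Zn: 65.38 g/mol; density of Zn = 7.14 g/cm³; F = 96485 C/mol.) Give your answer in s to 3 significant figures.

9520 s

Plated area = 2 × 8.45 × 12.2 = 206.2 cm²
Volume = 206.2 × 7.68×10⁻⁴ cm = 0.1584 cm³
m(Zn) = 0.1584 × 7.14 = 1.131 g
n(Zn) = 1.131 / 65.38 = 0.01730 mol; n(e⁻) = 2 × 0.01730 = 0.03460 mol
Q = 0.03460 × 96485 / 0.627 = 5324 C
t = 5324 / 0.559 = 9524 s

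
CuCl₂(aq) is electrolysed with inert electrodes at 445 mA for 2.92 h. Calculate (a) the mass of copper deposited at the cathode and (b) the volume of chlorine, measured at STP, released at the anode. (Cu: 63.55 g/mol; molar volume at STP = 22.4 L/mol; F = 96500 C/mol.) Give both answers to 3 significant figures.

1.54 g Cu; 0.543 L Cl₂

Q = 0.445 × 10512 = 4678 C; n(e⁻) = 4678 / 96500 = 0.04848 mol
Cathode: Cu²⁺ + 2e⁻ → Cu → n(Cu) = 0.04848/2 = 0.02424 mol → 1.54 g
Anode: 2Cl⁻ → Cl₂ + 2e⁻ → n(Cl₂) = 0.04848/2 = 0.02424 mol → 0.543 L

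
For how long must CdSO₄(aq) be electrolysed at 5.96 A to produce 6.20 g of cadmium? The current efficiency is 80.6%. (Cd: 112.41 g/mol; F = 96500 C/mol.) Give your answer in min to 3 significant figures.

36.9 min

n(Cd) = 6.20 / 112.41 = 0.05516 mol
Cd²⁺ + 2e⁻ → Cd, so n(e⁻) = 2 × 0.05516 = 0.1103 mol
Q = 0.1103 × 96500 / 0.806 = 13210 C
t = Q / I = 13210 / 5.96 = 2216 s = 36.9 min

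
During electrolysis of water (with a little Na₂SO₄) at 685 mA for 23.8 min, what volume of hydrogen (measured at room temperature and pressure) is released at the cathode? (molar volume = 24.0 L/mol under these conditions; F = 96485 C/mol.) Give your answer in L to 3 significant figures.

Charge passed = 0.685 × 1428 = 978.2 C
n(e⁻) = Q/F = 978.2/96485 = 0.01014 mol
2H⁺ + 2e⁻ → H₂, so n(H₂) = 0.01014 / 2 = 0.005070 mol
V = 0.005070 × 24.0 = 0.1217 L

0.122 L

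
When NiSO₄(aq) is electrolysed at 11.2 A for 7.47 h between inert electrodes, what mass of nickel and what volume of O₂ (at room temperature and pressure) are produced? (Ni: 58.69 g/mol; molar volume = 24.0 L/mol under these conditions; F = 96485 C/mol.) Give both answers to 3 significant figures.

Q = 11.2 × 26892 = 3.012×10^5 C; n(e⁻) = 3.012×10^5 / 96485 = 3.122 mol
Cathode: Ni²⁺ + 2e⁻ → Ni → n(Ni) = 3.122/2 = 1.561 mol → 91.6 g
Anode: 2H₂O → O₂ + 4H⁺ + 4e⁻ → n(O₂) = 3.122/4 = 0.7805 mol → 18.7 L

91.6 g Ni; 18.7 L O₂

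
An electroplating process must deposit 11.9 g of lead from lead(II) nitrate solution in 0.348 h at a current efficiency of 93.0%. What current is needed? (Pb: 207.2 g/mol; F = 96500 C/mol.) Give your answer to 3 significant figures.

9.51 A

n(Pb) = 11.9 / 207.2 = 0.05743 mol
Pb²⁺ + 2e⁻ → Pb, so n(e⁻) = 2 × 0.05743 = 0.1149 mol
Q = 0.1149 × 96500 / 0.930 = 11920 C
I = Q / t = 11920 / 1252.8 s = 9.51 A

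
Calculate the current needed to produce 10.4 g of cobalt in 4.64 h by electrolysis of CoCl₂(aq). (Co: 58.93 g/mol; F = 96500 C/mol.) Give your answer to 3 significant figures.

2.04 A

n(Co) = 10.4 / 58.93 = 0.1765 mol
Co²⁺ + 2e⁻ → Co, so n(e⁻) = 2 × 0.1765 = 0.3530 mol
Q = 0.3530 × 96500 = 34060 C
I = Q / t = 34060 / 16704 s = 2.04 A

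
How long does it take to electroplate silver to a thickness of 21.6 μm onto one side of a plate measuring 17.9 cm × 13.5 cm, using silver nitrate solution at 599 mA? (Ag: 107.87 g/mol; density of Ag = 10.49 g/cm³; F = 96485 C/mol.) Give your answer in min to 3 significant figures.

136 min

Plated area = 17.9 × 13.5 = 241.7 cm²
Volume = 241.7 × 21.6×10⁻⁴ cm = 0.5221 cm³
m(Ag) = 0.5221 × 10.49 = 5.477 g
n(Ag) = 5.477 / 107.87 = 0.05077 mol; n(e⁻) = 0.05077 mol
Q = 0.05077 × 96485 = 4899 C
t = 4899 / 0.599 = 8179 s = 136 min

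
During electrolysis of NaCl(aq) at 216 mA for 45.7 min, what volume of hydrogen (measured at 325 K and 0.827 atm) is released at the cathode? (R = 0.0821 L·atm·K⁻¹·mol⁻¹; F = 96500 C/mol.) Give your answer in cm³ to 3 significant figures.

99.0 cm³

Q = It = 0.216 × 2742 = 592.3 C
n(e⁻) = Q/F = 592.3/96500 = 0.006138 mol
2H⁺ + 2e⁻ → H₂, so n(H₂) = 0.006138 / 2 = 0.003069 mol
V = nRT/P = 0.003069 × 0.0821 × 325 / 0.827 = 0.09902 L
= 99.0 cm³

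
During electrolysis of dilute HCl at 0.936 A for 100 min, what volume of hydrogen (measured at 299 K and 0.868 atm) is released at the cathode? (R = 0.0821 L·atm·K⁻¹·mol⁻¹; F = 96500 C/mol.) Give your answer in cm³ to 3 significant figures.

Charge passed = 0.936 × 6000 = 5616 C
n(e⁻) = 5616 / 96500 = 0.05820 mol
2H⁺ + 2e⁻ → H₂, so n(H₂) = 0.05820 / 2 = 0.02910 mol
V = nRT/P = 0.02910 × 0.0821 × 299 / 0.868 = 0.8230 L
= 823 cm³

823 cm³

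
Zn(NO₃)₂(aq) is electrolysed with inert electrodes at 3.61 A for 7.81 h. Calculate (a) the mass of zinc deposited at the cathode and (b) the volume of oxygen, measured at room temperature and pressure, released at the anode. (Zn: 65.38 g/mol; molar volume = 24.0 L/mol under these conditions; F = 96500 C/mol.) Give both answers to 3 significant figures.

Q = 3.61 × 28116 = 1.015×10^5 C; n(e⁻) = 1.015×10^5 / 96500 = 1.052 mol
Cathode: Zn²⁺ + 2e⁻ → Zn → n(Zn) = 1.052/2 = 0.5260 mol → 34.4 g
Anode: 2H₂O → O₂ + 4H⁺ + 4e⁻ → n(O₂) = 1.052/4 = 0.2630 mol → 6.31 L

34.4 g Zn; 6.31 L O₂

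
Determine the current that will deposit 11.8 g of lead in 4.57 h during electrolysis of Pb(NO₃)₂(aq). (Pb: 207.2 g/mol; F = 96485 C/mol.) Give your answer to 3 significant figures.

n(Pb) = 11.8 / 207.2 = 0.05695 mol
Pb²⁺ + 2e⁻ → Pb, so n(e⁻) = 2 × 0.05695 = 0.1139 mol
Q = 0.1139 × 96485 = 10990 C
I = Q / t = 10990 / 16452 s = 0.668 A

0.668 A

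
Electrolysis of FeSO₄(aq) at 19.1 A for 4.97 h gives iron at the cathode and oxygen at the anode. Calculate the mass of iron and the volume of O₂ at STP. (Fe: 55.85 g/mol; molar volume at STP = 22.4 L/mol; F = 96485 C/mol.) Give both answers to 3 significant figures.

Q = 19.1 × 17892 = 3.417×10^5 C; n(e⁻) = 3.417×10^5 / 96485 = 3.541 mol
Cathode: Fe²⁺ + 2e⁻ → Fe → n(Fe) = 3.541/2 = 1.771 mol → 98.9 g
Anode: 2H₂O → O₂ + 4H⁺ + 4e⁻ → n(O₂) = 3.541/4 = 0.8853 mol → 19.8 L

98.9 g Fe; 19.8 L O₂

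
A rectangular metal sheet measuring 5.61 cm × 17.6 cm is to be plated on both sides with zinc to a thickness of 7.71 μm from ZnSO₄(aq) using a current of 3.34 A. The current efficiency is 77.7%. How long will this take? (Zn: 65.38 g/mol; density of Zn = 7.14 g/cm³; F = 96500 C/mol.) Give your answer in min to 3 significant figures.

Plated area = 2 × 5.61 × 17.6 = 197.5 cm²
Volume = 197.5 × 7.71×10⁻⁴ cm = 0.1523 cm³
m(Zn) = 0.1523 × 7.14 = 1.087 g
n(Zn) = 1.087 / 65.38 = 0.01663 mol; n(e⁻) = 2 × 0.01663 = 0.03326 mol
Q = 0.03326 × 96500 / 0.777 = 4131 C
t = 4131 / 3.34 = 1237 s = 20.6 min

20.6 min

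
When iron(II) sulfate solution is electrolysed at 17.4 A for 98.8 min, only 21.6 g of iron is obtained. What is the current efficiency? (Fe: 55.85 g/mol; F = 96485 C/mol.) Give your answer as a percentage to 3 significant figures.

72.4%

Q = 17.4 × 5928 = 1.031×10^5 C
n(e⁻) = 1.031×10^5 / 96485 = 1.069 mol
Fe²⁺ + 2e⁻ → Fe, so theoretical n(Fe) = 0.5345 mol → 29.85 g
Efficiency = 21.6 / 29.85 = 0.7236 = 72.4%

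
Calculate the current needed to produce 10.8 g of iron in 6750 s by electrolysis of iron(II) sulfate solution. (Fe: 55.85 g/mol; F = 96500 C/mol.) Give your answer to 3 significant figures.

5.53 A

n(Fe) = 10.8 / 55.85 = 0.1934 mol
Fe²⁺ + 2e⁻ → Fe, so n(e⁻) = 2 × 0.1934 = 0.3868 mol
Q = 0.3868 × 96500 = 37330 C
I = Q / t = 37330 / 6750 s = 5.53 A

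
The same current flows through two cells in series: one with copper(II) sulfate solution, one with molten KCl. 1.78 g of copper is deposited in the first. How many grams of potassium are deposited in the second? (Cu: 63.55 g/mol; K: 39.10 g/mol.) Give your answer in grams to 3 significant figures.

2.19 g

n(Cu) = 1.78 / 63.55 = 0.02801 mol
Cu²⁺ + 2e⁻ → Cu, so n(e⁻) = 2 × 0.02801 = 0.05602 mol
Same current for the same time ⇒ same n(e⁻) = 0.05602 mol in both cells.
K⁺ + e⁻ → K, so n(K) = 0.05602 mol
m(K) = 0.05602 × 39.10 = 2.19 g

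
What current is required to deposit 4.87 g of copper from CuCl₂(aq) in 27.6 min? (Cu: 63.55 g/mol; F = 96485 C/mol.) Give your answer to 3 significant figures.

8.93 A

n(Cu) = 4.87 / 63.55 = 0.07663 mol
Cu²⁺ + 2e⁻ → Cu, so n(e⁻) = 2 × 0.07663 = 0.1533 mol
Q = 0.1533 × 96485 = 14790 C
I = Q / t = 14790 / 1656 s = 8.93 A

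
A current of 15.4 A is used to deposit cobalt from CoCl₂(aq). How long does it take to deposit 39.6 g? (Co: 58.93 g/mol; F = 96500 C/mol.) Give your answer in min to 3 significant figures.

n(Co) = 39.6 / 58.93 = 0.6720 mol
Co²⁺ + 2e⁻ → Co, so n(e⁻) = 2 × 0.6720 = 1.344 mol
Q = 1.344 × 96500 = 1.297×10^5 C
t = Q / I = 1.297×10^5 / 15.4 = 8422 s = 140 min

140 min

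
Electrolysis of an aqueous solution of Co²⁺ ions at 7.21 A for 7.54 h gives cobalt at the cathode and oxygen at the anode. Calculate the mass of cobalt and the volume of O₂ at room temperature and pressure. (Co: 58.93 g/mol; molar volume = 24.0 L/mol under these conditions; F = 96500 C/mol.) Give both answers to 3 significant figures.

59.8 g Co; 12.2 L O₂

Q = 7.21 × 27144 = 1.957×10^5 C; n(e⁻) = 1.957×10^5 / 96500 = 2.028 mol
Cathode: Co²⁺ + 2e⁻ → Co → n(Co) = 2.028/2 = 1.014 mol → 59.8 g
Anode: 2H₂O → O₂ + 4H⁺ + 4e⁻ → n(O₂) = 2.028/4 = 0.5070 mol → 12.2 L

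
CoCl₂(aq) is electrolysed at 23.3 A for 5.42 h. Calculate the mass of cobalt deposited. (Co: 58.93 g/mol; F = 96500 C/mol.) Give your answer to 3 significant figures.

139 g

Charge passed = 23.3 × 19512 = 4.546×10^5 C
Moles of electrons = 4.546×10^5 / 96500 = 4.711 mol
Co²⁺ + 2e⁻ → Co, so n(Co) = 4.711 / 2 = 2.356 mol
m = 2.356 × 58.93 = 139 g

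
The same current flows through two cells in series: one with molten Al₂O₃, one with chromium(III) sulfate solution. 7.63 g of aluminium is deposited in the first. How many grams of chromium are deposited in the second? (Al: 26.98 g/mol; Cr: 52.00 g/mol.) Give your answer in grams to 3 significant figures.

n(Al) = 7.63 / 26.98 = 0.2828 mol
Al³⁺ + 3e⁻ → Al, so n(e⁻) = 3 × 0.2828 = 0.8484 mol
Same current for the same time ⇒ same n(e⁻) = 0.8484 mol in both cells.
Cr³⁺ + 3e⁻ → Cr, so n(Cr) = 0.8484 / 3 = 0.2828 mol
m(Cr) = 0.2828 × 52.00 = 14.7 g

14.7 g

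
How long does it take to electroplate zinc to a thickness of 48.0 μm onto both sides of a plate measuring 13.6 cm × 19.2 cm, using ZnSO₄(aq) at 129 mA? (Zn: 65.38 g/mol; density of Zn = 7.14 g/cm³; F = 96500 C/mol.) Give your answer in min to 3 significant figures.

6830 min

Plated area = 2 × 13.6 × 19.2 = 522.2 cm²
Volume = 522.2 × 48.0×10⁻⁴ cm = 2.507 cm³
m(Zn) = 2.507 × 7.14 = 17.90 g
n(Zn) = 17.90 / 65.38 = 0.2738 mol; n(e⁻) = 2 × 0.2738 = 0.5476 mol
Q = 0.5476 × 96500 = 52840 C
t = 52840 / 0.129 = 4.096×10^5 s = 6830 min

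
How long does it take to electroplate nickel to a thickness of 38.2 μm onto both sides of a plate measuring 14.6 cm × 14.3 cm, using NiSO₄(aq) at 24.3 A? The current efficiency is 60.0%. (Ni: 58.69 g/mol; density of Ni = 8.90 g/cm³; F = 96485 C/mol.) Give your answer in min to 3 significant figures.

53.4 min

Plated area = 2 × 14.6 × 14.3 = 417.6 cm²
Volume = 417.6 × 38.2×10⁻⁴ cm = 1.595 cm³
m(Ni) = 1.595 × 8.90 = 14.20 g
n(Ni) = 14.20 / 58.69 = 0.2419 mol; n(e⁻) = 2 × 0.2419 = 0.4838 mol
Q = 0.4838 × 96485 / 0.600 = 77800 C
t = 77800 / 24.3 = 3202 s = 53.4 min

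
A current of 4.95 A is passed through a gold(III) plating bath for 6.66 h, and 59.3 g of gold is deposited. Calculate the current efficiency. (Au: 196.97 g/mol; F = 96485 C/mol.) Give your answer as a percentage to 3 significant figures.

Q = 4.95 × 23976 = 1.187×10^5 C
n(e⁻) = 1.187×10^5 / 96485 = 1.230 mol
Au³⁺ + 3e⁻ → Au, so theoretical n(Au) = 0.4100 mol → 80.76 g
Efficiency = 59.3 / 80.76 = 0.7343 = 73.4%

73.4%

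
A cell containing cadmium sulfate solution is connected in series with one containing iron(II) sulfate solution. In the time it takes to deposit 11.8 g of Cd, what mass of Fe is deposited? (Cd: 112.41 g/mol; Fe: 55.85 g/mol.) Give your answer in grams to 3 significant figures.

5.86 g

n(Cd) = 11.8 / 112.41 = 0.1050 mol
Cd²⁺ + 2e⁻ → Cd, so n(e⁻) = 2 × 0.1050 = 0.2100 mol
In series, the same 0.2100 mol of electrons flows through the second cell.
Fe²⁺ + 2e⁻ → Fe, so n(Fe) = 0.2100 / 2 = 0.1050 mol
m(Fe) = 0.1050 × 55.85 = 5.86 g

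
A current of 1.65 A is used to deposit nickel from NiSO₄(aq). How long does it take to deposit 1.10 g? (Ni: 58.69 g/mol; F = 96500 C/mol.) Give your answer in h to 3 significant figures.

n(Ni) = 1.10 / 58.69 = 0.01874 mol
Ni²⁺ + 2e⁻ → Ni, so n(e⁻) = 2 × 0.01874 = 0.03748 mol
Q = 0.03748 × 96500 = 3617 C
t = Q / I = 3617 / 1.65 = 2192 s = 0.609 h

0.609 h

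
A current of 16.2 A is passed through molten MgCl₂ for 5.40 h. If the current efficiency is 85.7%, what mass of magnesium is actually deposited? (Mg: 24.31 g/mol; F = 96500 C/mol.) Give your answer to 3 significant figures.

Q = 16.2 × 19440 = 3.149×10^5 C
n(e⁻) = 3.149×10^5 / 96500 = 3.263 mol
Mg²⁺ + 2e⁻ → Mg, so theoretical m(Mg) = 1.632 × 24.31 = 39.67 g
Actual mass = 85.7% × 39.67 = 34.0 g

34.0 g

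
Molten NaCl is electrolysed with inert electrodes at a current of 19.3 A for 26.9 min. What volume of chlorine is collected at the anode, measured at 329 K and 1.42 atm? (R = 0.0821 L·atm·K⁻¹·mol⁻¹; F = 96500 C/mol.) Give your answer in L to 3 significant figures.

3.07 L

Q = It = 19.3 × 1614 = 31150 C
n(e⁻) = 31150 / 96500 = 0.3228 mol
2Cl⁻ → Cl₂ + 2e⁻, so n(Cl₂) = 0.3228 / 2 = 0.1614 mol
V = nRT/P = 0.1614 × 0.0821 × 329 / 1.42 = 3.070 L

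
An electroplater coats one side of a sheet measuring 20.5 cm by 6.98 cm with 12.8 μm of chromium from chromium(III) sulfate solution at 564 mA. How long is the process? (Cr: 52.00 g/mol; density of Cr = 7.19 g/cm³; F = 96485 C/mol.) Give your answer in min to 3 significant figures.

Plated area = 20.5 × 6.98 = 143.1 cm²
Volume = 143.1 × 12.8×10⁻⁴ cm = 0.1832 cm³
m(Cr) = 0.1832 × 7.19 = 1.317 g
n(Cr) = 1.317 / 52.00 = 0.02533 mol; n(e⁻) = 3 × 0.02533 = 0.07599 mol
Q = 0.07599 × 96485 = 7332 C
t = 7332 / 0.564 = 13000 s = 217 min

217 min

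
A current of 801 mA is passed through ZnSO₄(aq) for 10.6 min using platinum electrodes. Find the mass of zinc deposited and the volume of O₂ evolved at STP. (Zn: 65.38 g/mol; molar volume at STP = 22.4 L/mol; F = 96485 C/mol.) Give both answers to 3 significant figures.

0.173 g Zn; 0.0296 L O₂

Q = 0.801 × 636 = 509.4 C; n(e⁻) = 509.4 / 96485 = 0.005280 mol
Cathode: Zn²⁺ + 2e⁻ → Zn → n(Zn) = 0.005280/2 = 0.002640 mol → 0.173 g
Anode: 2H₂O → O₂ + 4H⁺ + 4e⁻ → n(O₂) = 0.005280/4 = 0.001320 mol → 0.0296 L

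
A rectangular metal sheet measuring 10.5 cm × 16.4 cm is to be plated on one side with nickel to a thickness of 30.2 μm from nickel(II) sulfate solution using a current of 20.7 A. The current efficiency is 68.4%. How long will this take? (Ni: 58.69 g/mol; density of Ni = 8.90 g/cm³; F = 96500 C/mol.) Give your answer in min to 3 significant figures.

17.9 min

Plated area = 10.5 × 16.4 = 172.2 cm²
Volume = 172.2 × 30.2×10⁻⁴ cm = 0.5200 cm³
m(Ni) = 0.5200 × 8.90 = 4.628 g
n(Ni) = 4.628 / 58.69 = 0.07886 mol; n(e⁻) = 2 × 0.07886 = 0.1577 mol
Q = 0.1577 × 96500 / 0.684 = 22250 C
t = 22250 / 20.7 = 1075 s = 17.9 min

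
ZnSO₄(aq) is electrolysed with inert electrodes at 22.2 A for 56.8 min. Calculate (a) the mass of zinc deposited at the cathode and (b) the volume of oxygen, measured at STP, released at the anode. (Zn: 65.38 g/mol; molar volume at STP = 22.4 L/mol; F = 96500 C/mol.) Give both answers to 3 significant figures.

25.6 g Zn; 4.39 L O₂

Q = 22.2 × 3408 = 75660 C; n(e⁻) = 75660 / 96500 = 0.7840 mol
Cathode: Zn²⁺ + 2e⁻ → Zn → n(Zn) = 0.7840/2 = 0.3920 mol → 25.6 g
Anode: 2H₂O → O₂ + 4H⁺ + 4e⁻ → n(O₂) = 0.7840/4 = 0.1960 mol → 4.39 L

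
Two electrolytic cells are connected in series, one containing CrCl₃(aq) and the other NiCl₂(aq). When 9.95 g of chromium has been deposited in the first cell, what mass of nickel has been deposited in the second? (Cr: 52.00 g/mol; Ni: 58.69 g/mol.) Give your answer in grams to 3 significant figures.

n(Cr) = 9.95 / 52.00 = 0.1913 mol
Cr³⁺ + 3e⁻ → Cr, so n(e⁻) = 3 × 0.1913 = 0.5739 mol
In series, the same 0.5739 mol of electrons flows through the second cell.
Ni²⁺ + 2e⁻ → Ni, so n(Ni) = 0.5739 / 2 = 0.2870 mol
m(Ni) = 0.2870 × 58.69 = 16.8 g

16.8 g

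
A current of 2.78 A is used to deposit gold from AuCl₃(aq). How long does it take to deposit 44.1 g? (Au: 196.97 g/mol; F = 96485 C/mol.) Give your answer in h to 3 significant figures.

6.48 h

n(Au) = 44.1 / 196.97 = 0.2239 mol
Au³⁺ + 3e⁻ → Au, so n(e⁻) = 3 × 0.2239 = 0.6717 mol
Q = 0.6717 × 96485 = 64810 C
t = Q / I = 64810 / 2.78 = 23310 s = 6.48 h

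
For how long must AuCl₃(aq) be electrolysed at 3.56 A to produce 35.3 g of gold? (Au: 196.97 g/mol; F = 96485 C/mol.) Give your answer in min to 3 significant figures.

243 min

n(Au) = 35.3 / 196.97 = 0.1792 mol
Au³⁺ + 3e⁻ → Au, so n(e⁻) = 3 × 0.1792 = 0.5376 mol
Q = 0.5376 × 96485 = 51870 C
t = Q / I = 51870 / 3.56 = 14570 s = 243 min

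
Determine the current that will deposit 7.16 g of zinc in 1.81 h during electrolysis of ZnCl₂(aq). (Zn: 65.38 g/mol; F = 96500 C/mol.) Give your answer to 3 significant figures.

n(Zn) = 7.16 / 65.38 = 0.1095 mol
Zn²⁺ + 2e⁻ → Zn, so n(e⁻) = 2 × 0.1095 = 0.2190 mol
Q = 0.2190 × 96500 = 21130 C
I = Q / t = 21130 / 6516 s = 3.24 A

3.24 A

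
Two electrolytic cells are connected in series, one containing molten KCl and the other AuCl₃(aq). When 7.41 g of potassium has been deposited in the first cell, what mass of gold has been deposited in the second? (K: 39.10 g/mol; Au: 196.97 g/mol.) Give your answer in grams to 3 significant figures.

n(K) = 7.41 / 39.10 = 0.1895 mol
K⁺ + e⁻ → K, so n(e⁻) = 0.1895 mol
The cells are in series, so the same charge (and hence the same n(e⁻) = 0.1895 mol) passes through both.
Au³⁺ + 3e⁻ → Au, so n(Au) = 0.1895 / 3 = 0.06317 mol
m(Au) = 0.06317 × 196.97 = 12.4 g

12.4 g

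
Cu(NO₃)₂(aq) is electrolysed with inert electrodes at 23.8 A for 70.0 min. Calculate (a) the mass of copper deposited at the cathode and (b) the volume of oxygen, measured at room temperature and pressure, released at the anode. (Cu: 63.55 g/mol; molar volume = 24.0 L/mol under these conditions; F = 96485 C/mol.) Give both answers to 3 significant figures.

32.9 g Cu; 6.22 L O₂

Q = 23.8 × 4200 = 99960 C; n(e⁻) = 99960 / 96485 = 1.036 mol
Cathode: Cu²⁺ + 2e⁻ → Cu → n(Cu) = 1.036/2 = 0.5180 mol → 32.9 g
Anode: 2H₂O → O₂ + 4H⁺ + 4e⁻ → n(O₂) = 1.036/4 = 0.2590 mol → 6.22 L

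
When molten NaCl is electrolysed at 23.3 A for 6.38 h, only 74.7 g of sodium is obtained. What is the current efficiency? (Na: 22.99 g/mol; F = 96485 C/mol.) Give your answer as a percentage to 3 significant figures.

Q = 23.3 × 22968 = 5.352×10^5 C
n(e⁻) = 5.352×10^5 / 96485 = 5.547 mol
Na⁺ + e⁻ → Na, so theoretical n(Na) = 5.547 mol → 127.5 g
Efficiency = 74.7 / 127.5 = 0.5859 = 58.6%

58.6%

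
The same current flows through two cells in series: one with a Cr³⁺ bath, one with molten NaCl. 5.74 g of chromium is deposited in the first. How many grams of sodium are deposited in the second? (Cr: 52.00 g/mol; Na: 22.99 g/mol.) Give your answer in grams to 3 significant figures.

7.61 g

n(Cr) = 5.74 / 52.00 = 0.1104 mol
Cr³⁺ + 3e⁻ → Cr, so n(e⁻) = 3 × 0.1104 = 0.3312 mol
The cells are in series, so the same charge (and hence the same n(e⁻) = 0.3312 mol) passes through both.
Na⁺ + e⁻ → Na, so n(Na) = 0.3312 mol
m(Na) = 0.3312 × 22.99 = 7.61 g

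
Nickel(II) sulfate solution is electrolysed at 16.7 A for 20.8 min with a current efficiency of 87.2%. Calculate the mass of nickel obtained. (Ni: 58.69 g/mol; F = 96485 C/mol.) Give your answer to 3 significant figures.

5.53 g

Q = 16.7 × 1248 = 20840 C
n(e⁻) = 20840 / 96485 = 0.2160 mol
Ni²⁺ + 2e⁻ → Ni, so theoretical m(Ni) = 0.1080 × 58.69 = 6.339 g
Actual mass = 87.2% × 6.339 = 5.53 g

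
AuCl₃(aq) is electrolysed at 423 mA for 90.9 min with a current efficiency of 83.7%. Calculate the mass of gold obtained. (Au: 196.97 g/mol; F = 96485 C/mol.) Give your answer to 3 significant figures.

1.31 g

Q = 0.423 × 5454 = 2307 C
n(e⁻) = 2307 / 96485 = 0.02391 mol
Au³⁺ + 3e⁻ → Au, so theoretical m(Au) = 0.007970 × 196.97 = 1.570 g
Actual mass = 83.7% × 1.570 = 1.31 g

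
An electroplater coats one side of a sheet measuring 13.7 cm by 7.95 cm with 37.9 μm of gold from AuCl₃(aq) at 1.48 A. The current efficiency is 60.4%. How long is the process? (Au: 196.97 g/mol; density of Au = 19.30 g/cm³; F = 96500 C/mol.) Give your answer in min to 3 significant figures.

Plated area = 13.7 × 7.95 = 108.9 cm²
Volume = 108.9 × 37.9×10⁻⁴ cm = 0.4127 cm³
m(Au) = 0.4127 × 19.30 = 7.965 g
n(Au) = 7.965 / 196.97 = 0.04044 mol; n(e⁻) = 3 × 0.04044 = 0.1213 mol
Q = 0.1213 × 96500 / 0.604 = 19380 C
t = 19380 / 1.48 = 13090 s = 218 min

218 min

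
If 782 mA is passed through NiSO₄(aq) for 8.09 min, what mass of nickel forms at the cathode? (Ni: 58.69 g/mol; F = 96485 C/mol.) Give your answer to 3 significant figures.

Q = 0.782 A × 485.4 s = 379.6 C
Moles of electrons = 379.6 / 96485 = 0.003934 mol
Ni²⁺ + 2e⁻ → Ni, so n(Ni) = 0.003934 / 2 = 0.001967 mol
m = 0.001967 × 58.69 = 0.115 g

0.115 g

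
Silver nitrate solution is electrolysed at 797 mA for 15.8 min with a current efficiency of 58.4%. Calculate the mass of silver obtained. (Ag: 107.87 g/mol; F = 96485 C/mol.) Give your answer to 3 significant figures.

0.493 g

Q = 0.797 × 948 = 755.6 C
n(e⁻) = 755.6 / 96485 = 0.007831 mol
Ag⁺ + e⁻ → Ag, so theoretical m(Ag) = 0.007831 × 107.87 = 0.8447 g
Actual mass = 58.4% × 0.8447 = 0.493 g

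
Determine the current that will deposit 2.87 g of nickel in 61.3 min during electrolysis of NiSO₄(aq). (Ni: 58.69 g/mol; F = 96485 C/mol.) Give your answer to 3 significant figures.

n(Ni) = 2.87 / 58.69 = 0.04890 mol
Ni²⁺ + 2e⁻ → Ni, so n(e⁻) = 2 × 0.04890 = 0.09780 mol
Q = 0.09780 × 96485 = 9436 C
I = Q / t = 9436 / 3678 s = 2.57 A

2.57 A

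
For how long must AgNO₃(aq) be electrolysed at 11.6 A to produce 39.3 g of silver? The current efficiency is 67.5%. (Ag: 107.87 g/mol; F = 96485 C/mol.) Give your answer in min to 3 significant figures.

74.8 min

n(Ag) = 39.3 / 107.87 = 0.3643 mol
Ag⁺ + e⁻ → Ag, so n(e⁻) = 0.3643 mol
Q = 0.3643 × 96485 / 0.675 = 52070 C
t = Q / I = 52070 / 11.6 = 4489 s = 74.8 min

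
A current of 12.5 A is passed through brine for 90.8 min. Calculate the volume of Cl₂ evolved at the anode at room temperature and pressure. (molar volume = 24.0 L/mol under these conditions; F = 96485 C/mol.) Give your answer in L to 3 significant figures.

8.47 L

Q = 12.5 A × 5448 s = 68100 C
n(e⁻) = Q/F = 68100/96485 = 0.7058 mol
2Cl⁻ → Cl₂ + 2e⁻, so n(Cl₂) = 0.7058 / 2 = 0.3529 mol
V = 0.3529 × 24.0 = 8.470 L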